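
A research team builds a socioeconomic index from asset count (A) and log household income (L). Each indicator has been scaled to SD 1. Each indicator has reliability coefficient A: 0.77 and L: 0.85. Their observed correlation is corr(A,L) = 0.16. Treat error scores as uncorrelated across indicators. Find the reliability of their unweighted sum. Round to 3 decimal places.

Var(A+L) = 2 + 2·[0.16] = 2 + 0.32 = 2.32.
Under uncorrelated errors the observed covariances equal the true-score covariances, so only the own-variance terms attenuate.
True-score variance = [0.77 + 0.85] + 0.32 = 1.62 + 0.32 = 1.94.
Reliability = 1.94 / 2.32 = 0.836.

0.836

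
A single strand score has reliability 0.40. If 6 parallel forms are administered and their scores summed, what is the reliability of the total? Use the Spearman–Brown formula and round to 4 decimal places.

0.8000

ρ_k = kρ / (1 + (k−1)ρ) = 6·0.40 / (1 + 5·0.40) = 2.400 / 3.000 = 0.8000.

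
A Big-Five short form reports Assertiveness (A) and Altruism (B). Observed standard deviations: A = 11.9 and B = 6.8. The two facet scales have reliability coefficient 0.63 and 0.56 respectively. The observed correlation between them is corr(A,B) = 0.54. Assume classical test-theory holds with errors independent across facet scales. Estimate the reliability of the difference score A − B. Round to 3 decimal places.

0.276

Var(A−B) = 11.9² + 6.8² − 2·11.9·6.8·0.54 = 187.85 − 87.3936 = 100.456.
Under uncorrelated errors the observed covariances equal the true-score covariances, so only the own-variance terms attenuate.
True-score variance = [11.9²·0.63 + 6.8²·0.56] − 87.3936 = 115.109 − 87.3936 = 27.7151.
Reliability = 27.7151 / 100.456 = 0.276.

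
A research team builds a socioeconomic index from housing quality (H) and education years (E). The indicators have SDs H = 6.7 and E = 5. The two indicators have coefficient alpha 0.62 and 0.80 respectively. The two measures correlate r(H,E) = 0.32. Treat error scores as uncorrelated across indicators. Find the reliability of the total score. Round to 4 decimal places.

Var(H+E) = 6.7² + 5² + 2·[6.7·5·0.32] = 69.89 + 21.44 = 91.33.
With uncorrelated errors the cross-covariances are all true-score covariance, so they carry over unchanged; only the diagonal terms shrink to ρᵢσᵢ².
True-score variance = [6.7²·0.62 + 5²·0.80] + 21.44 = 47.8318 + 21.44 = 69.2718.
Reliability = 69.2718 / 91.33 = 0.7585.

0.7585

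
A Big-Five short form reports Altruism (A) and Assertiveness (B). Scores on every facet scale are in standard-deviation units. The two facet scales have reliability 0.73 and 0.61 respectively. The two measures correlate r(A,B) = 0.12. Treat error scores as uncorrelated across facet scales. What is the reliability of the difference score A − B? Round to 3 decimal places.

Var(A−B) = 1 + 1 − 2·0.12 = 2 − 0.24 = 1.76.
Because errors are independent across components, Cov(Tᵢ,Tⱼ) = Cov(Xᵢ,Xⱼ); the off-diagonal part of the true-score variance is the same as above.
True-score variance = [0.73 + 0.61] − 0.24 = 1.34 − 0.24 = 1.1.
Reliability = 1.1 / 1.76 = 0.625.

0.625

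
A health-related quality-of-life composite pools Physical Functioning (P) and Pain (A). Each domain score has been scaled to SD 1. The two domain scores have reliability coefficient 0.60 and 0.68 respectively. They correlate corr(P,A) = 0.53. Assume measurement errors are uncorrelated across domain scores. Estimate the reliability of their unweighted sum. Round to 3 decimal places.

Var(P+A) = 2 + 2·[0.53] = 2 + 1.06 = 3.06.
Under uncorrelated errors the observed covariances equal the true-score covariances, so only the own-variance terms attenuate.
True-score variance = [0.60 + 0.68] + 1.06 = 1.28 + 1.06 = 2.34.
Reliability = 2.34 / 3.06 = 0.765.

0.765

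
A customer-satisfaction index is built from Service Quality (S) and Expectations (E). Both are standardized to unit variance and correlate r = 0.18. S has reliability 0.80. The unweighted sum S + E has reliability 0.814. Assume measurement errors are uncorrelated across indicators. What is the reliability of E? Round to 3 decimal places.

Var(S+E) = 2 + 2·0.18 = 2.360.
True-score variance = ρ_S + ρ_E + 2·0.18, so 0.814 = (0.80 + ρ_E + 0.36) / 2.360.
ρ_E = 0.814·2.360 − 0.80 − 0.36 = 0.761.

0.761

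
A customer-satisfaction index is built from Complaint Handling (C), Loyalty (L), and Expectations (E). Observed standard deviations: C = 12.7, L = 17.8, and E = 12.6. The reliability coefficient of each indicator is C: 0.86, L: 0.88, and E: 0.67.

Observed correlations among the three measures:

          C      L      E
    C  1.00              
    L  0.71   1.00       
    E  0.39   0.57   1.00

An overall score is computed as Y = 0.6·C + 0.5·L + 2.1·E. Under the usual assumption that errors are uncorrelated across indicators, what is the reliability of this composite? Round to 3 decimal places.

Var(Y) = 0.6²·12.7² + 0.5²·17.8² + 2.1²·12.6² + 2·[0.3·12.7·17.8·0.71 + 1.26·12.7·12.6·0.39 + 1.05·17.8·12.6·0.57] = 837.406 + 522.032 = 1359.44.
Under uncorrelated errors the observed covariances equal the true-score covariances, so only the own-variance terms attenuate.
True-score variance = [0.6²·12.7²·0.86 + 0.5²·17.8²·0.88 + 2.1²·12.6²·0.67] + 522.032 = 588.728 + 522.032 = 1110.76.
Reliability = 1110.76 / 1359.44 = 0.817.

0.817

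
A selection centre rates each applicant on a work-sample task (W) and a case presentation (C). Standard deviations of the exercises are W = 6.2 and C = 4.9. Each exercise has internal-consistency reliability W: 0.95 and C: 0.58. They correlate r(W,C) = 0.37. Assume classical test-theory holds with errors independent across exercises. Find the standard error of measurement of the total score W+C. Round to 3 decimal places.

3.465

Var(total) = 62.45 + 22.4812 = 84.9312.
True-score variance = 50.4438 + 22.4812 = 72.925, so reliability = 0.8586.
Error variance = 84.9312 − 72.925 = 12.0062; SEM = √12.0062 = 3.465.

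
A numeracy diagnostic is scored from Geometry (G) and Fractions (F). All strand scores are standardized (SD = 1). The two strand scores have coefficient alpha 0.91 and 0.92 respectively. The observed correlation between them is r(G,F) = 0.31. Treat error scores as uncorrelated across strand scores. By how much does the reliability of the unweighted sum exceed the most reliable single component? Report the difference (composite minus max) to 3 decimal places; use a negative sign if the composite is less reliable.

0.015

Var(sum) = 2 + 0.62 = 2.62; true-score variance = 1.83 + 0.62 = 2.45; composite reliability = 0.9351.
Max component reliability = 0.9200.
Difference = 0.9351 − 0.9200 = 0.015.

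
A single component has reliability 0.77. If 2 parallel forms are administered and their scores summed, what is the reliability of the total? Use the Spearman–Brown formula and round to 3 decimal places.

ρ_k = kρ / (1 + (k−1)ρ) = 2·0.77 / (1 + 1·0.77) = 1.540 / 1.770 = 0.870.

0.870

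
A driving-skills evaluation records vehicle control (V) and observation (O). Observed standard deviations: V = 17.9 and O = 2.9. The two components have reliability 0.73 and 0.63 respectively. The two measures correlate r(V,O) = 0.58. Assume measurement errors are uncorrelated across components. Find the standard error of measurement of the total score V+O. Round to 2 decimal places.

Var(total) = 328.82 + 60.2156 = 389.036.
True-score variance = 239.198 + 60.2156 = 299.413, so reliability = 0.7696.
Error variance = 389.036 − 299.413 = 89.6224; SEM = √89.6224 = 9.47.

9.47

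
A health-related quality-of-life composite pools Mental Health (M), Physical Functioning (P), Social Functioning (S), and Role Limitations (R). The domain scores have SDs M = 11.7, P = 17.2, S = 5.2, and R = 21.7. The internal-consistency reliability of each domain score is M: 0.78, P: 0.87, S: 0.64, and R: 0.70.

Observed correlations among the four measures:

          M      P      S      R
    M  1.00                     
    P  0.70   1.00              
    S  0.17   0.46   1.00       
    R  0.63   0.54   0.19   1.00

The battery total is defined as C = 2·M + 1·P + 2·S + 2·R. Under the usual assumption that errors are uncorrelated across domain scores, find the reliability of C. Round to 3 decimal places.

0.871

Var(C) = 2²·11.7² + 17.2² + 2²·5.2² + 2²·21.7² + 2·[2·11.7·17.2·0.70 + 4·11.7·5.2·0.17 + 4·11.7·21.7·0.63 + 2·17.2·5.2·0.46 + 2·17.2·21.7·0.54 + 4·5.2·21.7·0.19] = 2835.12 + 3068.1 = 5903.22.
With uncorrelated errors the cross-covariances are all true-score covariance, so they carry over unchanged; only the diagonal terms shrink to ρᵢσᵢ².
True-score variance = [2²·11.7²·0.78 + 17.2²·0.87 + 2²·5.2²·0.64 + 2²·21.7²·0.70] + 3068.1 = 2072.19 + 3068.1 = 5140.3.
Reliability = 5140.3 / 5903.22 = 0.871.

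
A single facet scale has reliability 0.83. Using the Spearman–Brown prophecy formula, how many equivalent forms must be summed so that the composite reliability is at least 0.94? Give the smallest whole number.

4

k ≥ ρ*(1−ρ₁)/(ρ₁(1−ρ*)) = 0.94·0.17 / (0.83·0.06) = 3.209.
Smallest integer k = 4.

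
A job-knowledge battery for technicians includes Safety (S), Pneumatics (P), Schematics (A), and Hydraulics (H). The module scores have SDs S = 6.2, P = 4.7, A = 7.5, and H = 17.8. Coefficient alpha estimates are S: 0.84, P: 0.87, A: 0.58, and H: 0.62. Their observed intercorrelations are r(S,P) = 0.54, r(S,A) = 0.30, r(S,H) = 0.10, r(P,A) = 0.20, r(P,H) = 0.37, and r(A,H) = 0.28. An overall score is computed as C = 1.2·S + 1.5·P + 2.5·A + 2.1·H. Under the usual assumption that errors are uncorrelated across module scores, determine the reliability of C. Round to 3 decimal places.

0.742

Var(C) = 1.2²·6.2² + 1.5²·4.7² + 2.5²·7.5² + 2.1²·17.8² + 2·[1.8·6.2·4.7·0.54 + 3·6.2·7.5·0.30 + 2.52·6.2·17.8·0.10 + 3.75·4.7·7.5·0.20 + 3.15·4.7·17.8·0.37 + 5.25·7.5·17.8·0.28] = 1853.88 + 836.346 = 2690.23.
With uncorrelated errors the cross-covariances are all true-score covariance, so they carry over unchanged; only the diagonal terms shrink to ρᵢσᵢ².
True-score variance = [1.2²·6.2²·0.84 + 1.5²·4.7²·0.87 + 2.5²·7.5²·0.58 + 2.1²·17.8²·0.62] + 836.346 = 1159.95 + 836.346 = 1996.29.
Reliability = 1996.29 / 2690.23 = 0.742.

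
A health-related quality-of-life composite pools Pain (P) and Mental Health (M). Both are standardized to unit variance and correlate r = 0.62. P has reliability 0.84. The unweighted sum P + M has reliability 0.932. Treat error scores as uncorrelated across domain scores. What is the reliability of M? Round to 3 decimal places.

Var(P+M) = 2 + 2·0.62 = 3.240.
True-score variance = ρ_P + ρ_M + 2·0.62, so 0.932 = (0.84 + ρ_M + 1.24) / 3.240.
ρ_M = 0.932·3.240 − 0.84 − 1.24 = 0.940.

0.940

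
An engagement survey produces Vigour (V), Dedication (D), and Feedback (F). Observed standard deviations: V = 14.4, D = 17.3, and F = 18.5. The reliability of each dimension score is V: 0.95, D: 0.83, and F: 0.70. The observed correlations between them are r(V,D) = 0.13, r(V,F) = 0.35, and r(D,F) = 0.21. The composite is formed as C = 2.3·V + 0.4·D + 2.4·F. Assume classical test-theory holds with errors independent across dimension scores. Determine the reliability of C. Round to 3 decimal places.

0.849

Var(C) = 2.3²·14.4² + 0.4²·17.3² + 2.4²·18.5² + 2·[0.92·14.4·17.3·0.13 + 5.52·14.4·18.5·0.35 + 0.96·17.3·18.5·0.21] = 3116.18 + 1218 = 4334.18.
With uncorrelated errors the cross-covariances are all true-score covariance, so they carry over unchanged; only the diagonal terms shrink to ρᵢσᵢ².
True-score variance = [2.3²·14.4²·0.95 + 0.4²·17.3²·0.83 + 2.4²·18.5²·0.70] + 1218 = 2461.79 + 1218 = 3679.79.
Reliability = 3679.79 / 4334.18 = 0.849.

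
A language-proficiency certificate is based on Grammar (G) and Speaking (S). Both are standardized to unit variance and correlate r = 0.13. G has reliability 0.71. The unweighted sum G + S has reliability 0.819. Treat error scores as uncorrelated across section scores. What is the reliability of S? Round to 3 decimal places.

Var(G+S) = 2 + 2·0.13 = 2.260.
True-score variance = ρ_G + ρ_S + 2·0.13, so 0.819 = (0.71 + ρ_S + 0.26) / 2.260.
ρ_S = 0.819·2.260 − 0.71 − 0.26 = 0.881.

0.881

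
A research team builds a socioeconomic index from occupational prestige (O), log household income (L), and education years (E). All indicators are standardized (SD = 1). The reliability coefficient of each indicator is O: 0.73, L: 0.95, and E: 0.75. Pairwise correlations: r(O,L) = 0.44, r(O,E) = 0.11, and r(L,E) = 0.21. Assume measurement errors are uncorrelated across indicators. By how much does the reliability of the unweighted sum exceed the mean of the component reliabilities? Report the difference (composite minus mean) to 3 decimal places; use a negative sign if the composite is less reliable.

0.064

Var(sum) = 3 + 1.52 = 4.52; true-score variance = 2.43 + 1.52 = 3.95; composite reliability = 0.8739.
Mean component reliability = 0.8100.
Difference = 0.8739 − 0.8100 = 0.064.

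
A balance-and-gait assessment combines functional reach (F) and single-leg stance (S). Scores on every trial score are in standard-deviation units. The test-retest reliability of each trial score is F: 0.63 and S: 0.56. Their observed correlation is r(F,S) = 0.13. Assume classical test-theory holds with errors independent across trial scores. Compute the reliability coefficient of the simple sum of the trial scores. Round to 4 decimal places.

0.6416

Var(F+S) = 2 + 2·[0.13] = 2 + 0.26 = 2.26.
Because errors are independent across components, Cov(Tᵢ,Tⱼ) = Cov(Xᵢ,Xⱼ); the off-diagonal part of the true-score variance is the same as above.
True-score variance = [0.63 + 0.56] + 0.26 = 1.19 + 0.26 = 1.45.
Reliability = 1.45 / 2.26 = 0.6416.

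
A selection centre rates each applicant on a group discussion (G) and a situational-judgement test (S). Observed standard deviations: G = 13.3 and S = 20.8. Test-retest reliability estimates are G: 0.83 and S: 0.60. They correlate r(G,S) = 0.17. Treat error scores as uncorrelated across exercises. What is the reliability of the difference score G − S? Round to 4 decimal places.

0.6059

Var(G−S) = 13.3² + 20.8² − 2·13.3·20.8·0.17 = 609.53 − 94.0576 = 515.472.
Under uncorrelated errors the observed covariances equal the true-score covariances, so only the own-variance terms attenuate.
True-score variance = [13.3²·0.83 + 20.8²·0.60] − 94.0576 = 406.403 − 94.0576 = 312.345.
Reliability = 312.345 / 515.472 = 0.6059.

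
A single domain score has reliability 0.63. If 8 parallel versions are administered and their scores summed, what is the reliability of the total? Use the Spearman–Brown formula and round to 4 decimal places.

0.9316

ρ_k = kρ / (1 + (k−1)ρ) = 8·0.63 / (1 + 7·0.63) = 5.040 / 5.410 = 0.9316.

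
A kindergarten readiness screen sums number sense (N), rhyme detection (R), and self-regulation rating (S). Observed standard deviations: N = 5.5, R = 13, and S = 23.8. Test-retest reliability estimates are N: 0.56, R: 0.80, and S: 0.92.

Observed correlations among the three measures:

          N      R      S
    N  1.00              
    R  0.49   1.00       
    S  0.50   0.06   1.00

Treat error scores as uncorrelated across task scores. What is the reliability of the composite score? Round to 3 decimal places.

0.908

Var(N+R+S) = 5.5² + 13² + 23.8² + 2·[5.5·13·0.49 + 5.5·23.8·0.50 + 13·23.8·0.06] = 765.69 + 238.098 = 1003.79.
With uncorrelated errors the cross-covariances are all true-score covariance, so they carry over unchanged; only the diagonal terms shrink to ρᵢσᵢ².
True-score variance = [5.5²·0.56 + 13²·0.80 + 23.8²·0.92] + 238.098 = 673.265 + 238.098 = 911.363.
Reliability = 911.363 / 1003.79 = 0.908.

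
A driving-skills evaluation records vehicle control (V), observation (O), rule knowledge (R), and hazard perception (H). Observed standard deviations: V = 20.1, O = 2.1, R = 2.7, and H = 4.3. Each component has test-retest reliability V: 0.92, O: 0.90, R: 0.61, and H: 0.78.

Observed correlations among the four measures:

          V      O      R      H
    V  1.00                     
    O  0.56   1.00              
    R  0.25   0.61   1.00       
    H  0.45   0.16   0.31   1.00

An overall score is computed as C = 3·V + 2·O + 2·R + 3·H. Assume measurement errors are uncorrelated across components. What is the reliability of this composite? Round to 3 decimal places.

0.933

Var(C) = 3²·20.1² + 2²·2.1² + 2²·2.7² + 3²·4.3² + 2·[6·20.1·2.1·0.56 + 6·20.1·2.7·0.25 + 9·20.1·4.3·0.45 + 4·2.1·2.7·0.61 + 6·2.1·4.3·0.16 + 6·2.7·4.3·0.31] = 3849.3 + 1234.74 = 5084.04.
Because errors are independent across components, Cov(Tᵢ,Tⱼ) = Cov(Xᵢ,Xⱼ); the off-diagonal part of the true-score variance is the same as above.
True-score variance = [3²·20.1²·0.92 + 2²·2.1²·0.90 + 2²·2.7²·0.61 + 3²·4.3²·0.78] + 1234.74 = 3508.67 + 1234.74 = 4743.41.
Reliability = 4743.41 / 5084.04 = 0.933.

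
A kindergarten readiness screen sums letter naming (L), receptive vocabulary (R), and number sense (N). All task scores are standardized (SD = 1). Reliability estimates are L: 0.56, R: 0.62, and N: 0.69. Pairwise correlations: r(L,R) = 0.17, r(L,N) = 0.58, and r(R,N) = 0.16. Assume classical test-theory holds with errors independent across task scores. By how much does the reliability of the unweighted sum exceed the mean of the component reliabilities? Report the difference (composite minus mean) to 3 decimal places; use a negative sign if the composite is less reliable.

0.142

Var(sum) = 3 + 1.82 = 4.82; true-score variance = 1.87 + 1.82 = 3.69; composite reliability = 0.7656.
Mean component reliability = 0.6233.
Difference = 0.7656 − 0.6233 = 0.142.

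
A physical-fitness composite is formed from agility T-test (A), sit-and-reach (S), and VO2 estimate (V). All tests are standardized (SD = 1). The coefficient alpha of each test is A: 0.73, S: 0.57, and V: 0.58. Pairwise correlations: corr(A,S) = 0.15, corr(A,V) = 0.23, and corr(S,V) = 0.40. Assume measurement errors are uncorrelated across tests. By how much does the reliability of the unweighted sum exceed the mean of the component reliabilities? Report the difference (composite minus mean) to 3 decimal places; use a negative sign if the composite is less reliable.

Var(sum) = 3 + 1.56 = 4.56; true-score variance = 1.88 + 1.56 = 3.44; composite reliability = 0.7544.
Mean component reliability = 0.6267.
Difference = 0.7544 − 0.6267 = 0.128.

0.128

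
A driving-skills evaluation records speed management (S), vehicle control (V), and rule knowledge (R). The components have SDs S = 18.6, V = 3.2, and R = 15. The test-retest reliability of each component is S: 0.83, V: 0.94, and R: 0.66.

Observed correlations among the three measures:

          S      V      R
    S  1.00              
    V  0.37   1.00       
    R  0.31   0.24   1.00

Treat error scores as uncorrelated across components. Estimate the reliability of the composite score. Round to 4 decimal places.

0.8345

Var(S+V+R) = 18.6² + 3.2² + 15² + 2·[18.6·3.2·0.37 + 18.6·15·0.31 + 3.2·15·0.24] = 581.2 + 240.065 = 821.265.
With uncorrelated errors the cross-covariances are all true-score covariance, so they carry over unchanged; only the diagonal terms shrink to ρᵢσᵢ².
True-score variance = [18.6²·0.83 + 3.2²·0.94 + 15²·0.66] + 240.065 = 445.272 + 240.065 = 685.337.
Reliability = 685.337 / 821.265 = 0.8345.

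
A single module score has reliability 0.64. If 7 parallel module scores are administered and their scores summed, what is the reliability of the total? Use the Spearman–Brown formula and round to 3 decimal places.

ρ_k = kρ / (1 + (k−1)ρ) = 7·0.64 / (1 + 6·0.64) = 4.480 / 4.840 = 0.926.

0.926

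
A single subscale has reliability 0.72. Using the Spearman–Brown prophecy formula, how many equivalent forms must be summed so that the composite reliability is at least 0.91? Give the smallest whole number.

k ≥ ρ*(1−ρ₁)/(ρ₁(1−ρ*)) = 0.91·0.28 / (0.72·0.09) = 3.932.
Smallest integer k = 4.

4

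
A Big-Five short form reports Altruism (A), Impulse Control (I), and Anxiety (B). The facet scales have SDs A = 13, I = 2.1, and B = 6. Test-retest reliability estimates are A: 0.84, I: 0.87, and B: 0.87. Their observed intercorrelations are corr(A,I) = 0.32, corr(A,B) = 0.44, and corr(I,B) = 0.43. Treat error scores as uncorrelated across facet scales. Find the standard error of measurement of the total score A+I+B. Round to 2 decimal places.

5.68

Var(total) = 209.41 + 96.948 = 306.358.
True-score variance = 177.117 + 96.948 = 274.065, so reliability = 0.8946.
Error variance = 306.358 − 274.065 = 32.2933; SEM = √32.2933 = 5.68.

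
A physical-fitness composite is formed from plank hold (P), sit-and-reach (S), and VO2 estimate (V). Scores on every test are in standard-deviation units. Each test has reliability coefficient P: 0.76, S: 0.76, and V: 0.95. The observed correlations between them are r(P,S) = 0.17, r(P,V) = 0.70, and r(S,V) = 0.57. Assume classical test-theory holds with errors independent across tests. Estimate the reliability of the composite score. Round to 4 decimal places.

Var(P+S+V) = 3 + 2·[0.17 + 0.70 + 0.57] = 3 + 2.88 = 5.88.
Because errors are independent across components, Cov(Tᵢ,Tⱼ) = Cov(Xᵢ,Xⱼ); the off-diagonal part of the true-score variance is the same as above.
True-score variance = [0.76 + 0.76 + 0.95] + 2.88 = 2.47 + 2.88 = 5.35.
Reliability = 5.35 / 5.88 = 0.9099.

0.9099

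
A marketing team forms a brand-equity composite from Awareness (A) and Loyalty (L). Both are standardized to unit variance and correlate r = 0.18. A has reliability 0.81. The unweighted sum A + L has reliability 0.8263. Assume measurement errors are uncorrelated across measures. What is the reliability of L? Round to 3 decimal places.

Var(A+L) = 2 + 2·0.18 = 2.360.
True-score variance = ρ_A + ρ_L + 2·0.18, so 0.8263 = (0.81 + ρ_L + 0.36) / 2.360.
ρ_L = 0.8263·2.360 − 0.81 − 0.36 = 0.780.

0.780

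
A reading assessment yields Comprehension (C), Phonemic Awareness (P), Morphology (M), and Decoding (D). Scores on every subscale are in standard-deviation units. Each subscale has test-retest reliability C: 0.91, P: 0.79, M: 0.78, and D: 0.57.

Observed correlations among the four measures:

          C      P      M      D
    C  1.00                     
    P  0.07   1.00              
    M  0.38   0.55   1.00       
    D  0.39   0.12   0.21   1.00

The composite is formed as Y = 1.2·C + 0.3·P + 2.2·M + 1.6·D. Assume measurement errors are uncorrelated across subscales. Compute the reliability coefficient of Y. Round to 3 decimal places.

0.844

Var(Y) = 1.2² + 0.3² + 2.2² + 1.6² + 2·[0.36·0.07 + 2.64·0.38 + 1.92·0.39 + 0.66·0.55 + 0.48·0.12 + 3.52·0.21] = 8.93 + 5.874 = 14.804.
Under uncorrelated errors the observed covariances equal the true-score covariances, so only the own-variance terms attenuate.
True-score variance = [1.2²·0.91 + 0.3²·0.79 + 2.2²·0.78 + 1.6²·0.57] + 5.874 = 6.6159 + 5.874 = 12.4899.
Reliability = 12.4899 / 14.804 = 0.844.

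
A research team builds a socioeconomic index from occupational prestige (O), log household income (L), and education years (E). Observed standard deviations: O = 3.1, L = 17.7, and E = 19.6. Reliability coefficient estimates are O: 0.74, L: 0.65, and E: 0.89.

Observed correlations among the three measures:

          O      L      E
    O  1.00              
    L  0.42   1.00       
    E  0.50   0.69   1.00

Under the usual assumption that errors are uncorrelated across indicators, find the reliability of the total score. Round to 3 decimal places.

Var(O+L+E) = 3.1² + 17.7² + 19.6² + 2·[3.1·17.7·0.42 + 3.1·19.6·0.50 + 17.7·19.6·0.69] = 707.06 + 585.6 = 1292.66.
With uncorrelated errors the cross-covariances are all true-score covariance, so they carry over unchanged; only the diagonal terms shrink to ρᵢσᵢ².
True-score variance = [3.1²·0.74 + 17.7²·0.65 + 19.6²·0.89] + 585.6 = 552.652 + 585.6 = 1138.25.
Reliability = 1138.25 / 1292.66 = 0.881.

0.881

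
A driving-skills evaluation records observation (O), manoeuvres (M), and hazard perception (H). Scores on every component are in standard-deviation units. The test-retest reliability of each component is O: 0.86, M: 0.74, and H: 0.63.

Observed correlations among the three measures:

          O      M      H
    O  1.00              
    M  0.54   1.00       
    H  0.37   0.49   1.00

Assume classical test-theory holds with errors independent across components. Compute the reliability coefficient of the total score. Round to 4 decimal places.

Var(O+M+H) = 3 + 2·[0.54 + 0.37 + 0.49] = 3 + 2.8 = 5.8.
Under uncorrelated errors the observed covariances equal the true-score covariances, so only the own-variance terms attenuate.
True-score variance = [0.86 + 0.74 + 0.63] + 2.8 = 2.23 + 2.8 = 5.03.
Reliability = 5.03 / 5.8 = 0.8672.

0.8672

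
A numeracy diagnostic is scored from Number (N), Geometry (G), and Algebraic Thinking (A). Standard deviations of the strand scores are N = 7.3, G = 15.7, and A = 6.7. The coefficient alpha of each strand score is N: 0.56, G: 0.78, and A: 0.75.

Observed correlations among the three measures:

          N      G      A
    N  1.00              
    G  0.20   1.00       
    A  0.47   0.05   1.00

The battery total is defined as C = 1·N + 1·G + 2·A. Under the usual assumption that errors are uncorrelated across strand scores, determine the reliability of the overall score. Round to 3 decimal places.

0.808

Var(C) = 7.3² + 15.7² + 2²·6.7² + 2·[7.3·15.7·0.20 + 2·7.3·6.7·0.47 + 2·15.7·6.7·0.05] = 479.34 + 158.833 = 638.173.
With uncorrelated errors the cross-covariances are all true-score covariance, so they carry over unchanged; only the diagonal terms shrink to ρᵢσᵢ².
True-score variance = [7.3²·0.56 + 15.7²·0.78 + 2²·6.7²·0.75] + 158.833 = 356.775 + 158.833 = 515.607.
Reliability = 515.607 / 638.173 = 0.808.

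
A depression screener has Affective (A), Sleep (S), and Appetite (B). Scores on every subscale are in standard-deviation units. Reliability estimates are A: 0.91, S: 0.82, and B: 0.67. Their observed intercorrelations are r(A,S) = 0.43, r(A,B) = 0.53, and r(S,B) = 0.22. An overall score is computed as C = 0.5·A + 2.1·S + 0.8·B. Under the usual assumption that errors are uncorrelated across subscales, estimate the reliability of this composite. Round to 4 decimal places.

Var(C) = 0.5² + 2.1² + 0.8² + 2·[1.05·0.43 + 0.4·0.53 + 1.68·0.22] = 5.3 + 2.0662 = 7.3662.
Because errors are independent across components, Cov(Tᵢ,Tⱼ) = Cov(Xᵢ,Xⱼ); the off-diagonal part of the true-score variance is the same as above.
True-score variance = [0.5²·0.91 + 2.1²·0.82 + 0.8²·0.67] + 2.0662 = 4.2725 + 2.0662 = 6.3387.
Reliability = 6.3387 / 7.3662 = 0.8605.

0.8605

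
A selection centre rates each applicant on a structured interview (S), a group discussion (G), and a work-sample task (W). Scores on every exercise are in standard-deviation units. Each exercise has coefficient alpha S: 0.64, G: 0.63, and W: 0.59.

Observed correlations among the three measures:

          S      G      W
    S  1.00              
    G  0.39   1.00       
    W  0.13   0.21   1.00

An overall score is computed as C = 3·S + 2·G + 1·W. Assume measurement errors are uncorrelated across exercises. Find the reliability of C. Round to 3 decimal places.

Var(C) = 3² + 2² + 1 + 2·[6·0.39 + 3·0.13 + 2·0.21] = 14 + 6.3 = 20.3.
Under uncorrelated errors the observed covariances equal the true-score covariances, so only the own-variance terms attenuate.
True-score variance = [3²·0.64 + 2²·0.63 + 0.59] + 6.3 = 8.87 + 6.3 = 15.17.
Reliability = 15.17 / 20.3 = 0.747.

0.747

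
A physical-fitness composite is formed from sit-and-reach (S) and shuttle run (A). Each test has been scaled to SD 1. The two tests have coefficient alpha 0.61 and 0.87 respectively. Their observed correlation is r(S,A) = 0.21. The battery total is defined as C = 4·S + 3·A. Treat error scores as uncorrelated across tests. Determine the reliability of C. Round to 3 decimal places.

0.753

Var(C) = 4² + 3² + 2·[12·0.21] = 25 + 5.04 = 30.04.
Because errors are independent across components, Cov(Tᵢ,Tⱼ) = Cov(Xᵢ,Xⱼ); the off-diagonal part of the true-score variance is the same as above.
True-score variance = [4²·0.61 + 3²·0.87] + 5.04 = 17.59 + 5.04 = 22.63.
Reliability = 22.63 / 30.04 = 0.753.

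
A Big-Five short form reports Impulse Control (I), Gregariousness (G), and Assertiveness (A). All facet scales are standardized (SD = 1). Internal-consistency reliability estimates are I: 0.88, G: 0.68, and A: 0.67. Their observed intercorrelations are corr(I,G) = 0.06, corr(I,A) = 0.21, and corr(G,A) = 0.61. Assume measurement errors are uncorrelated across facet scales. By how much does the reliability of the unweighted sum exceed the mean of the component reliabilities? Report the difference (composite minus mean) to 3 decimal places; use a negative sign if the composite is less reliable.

0.095

Var(sum) = 3 + 1.76 = 4.76; true-score variance = 2.23 + 1.76 = 3.99; composite reliability = 0.8382.
Mean component reliability = 0.7433.
Difference = 0.8382 − 0.7433 = 0.095.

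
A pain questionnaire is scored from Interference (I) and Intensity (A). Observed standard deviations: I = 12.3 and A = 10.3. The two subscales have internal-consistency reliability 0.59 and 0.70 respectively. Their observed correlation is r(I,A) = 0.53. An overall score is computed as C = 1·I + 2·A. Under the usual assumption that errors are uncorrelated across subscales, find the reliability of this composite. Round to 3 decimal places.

Var(C) = 12.3² + 2²·10.3² + 2·[2·12.3·10.3·0.53] = 575.65 + 268.583 = 844.233.
Under uncorrelated errors the observed covariances equal the true-score covariances, so only the own-variance terms attenuate.
True-score variance = [12.3²·0.59 + 2²·10.3²·0.70] + 268.583 = 386.313 + 268.583 = 654.896.
Reliability = 654.896 / 844.233 = 0.776.

0.776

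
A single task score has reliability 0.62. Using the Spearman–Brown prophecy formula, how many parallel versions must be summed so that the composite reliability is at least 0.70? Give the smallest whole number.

k ≥ ρ*(1−ρ₁)/(ρ₁(1−ρ*)) = 0.70·0.38 / (0.62·0.30) = 1.430.
Smallest integer k = 2.

2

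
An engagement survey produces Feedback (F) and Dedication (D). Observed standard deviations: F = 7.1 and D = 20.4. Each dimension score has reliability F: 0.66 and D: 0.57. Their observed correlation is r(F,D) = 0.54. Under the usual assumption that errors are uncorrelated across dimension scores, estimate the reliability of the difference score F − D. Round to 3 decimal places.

Var(F−D) = 7.1² + 20.4² − 2·7.1·20.4·0.54 = 466.57 − 156.427 = 310.143.
Under uncorrelated errors the observed covariances equal the true-score covariances, so only the own-variance terms attenuate.
True-score variance = [7.1²·0.66 + 20.4²·0.57] − 156.427 = 270.482 − 156.427 = 114.055.
Reliability = 114.055 / 310.143 = 0.368.

0.368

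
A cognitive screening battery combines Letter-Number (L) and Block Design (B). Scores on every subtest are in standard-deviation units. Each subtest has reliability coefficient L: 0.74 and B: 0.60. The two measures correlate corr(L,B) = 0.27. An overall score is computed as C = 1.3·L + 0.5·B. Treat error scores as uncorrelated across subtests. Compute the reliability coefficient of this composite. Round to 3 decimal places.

Var(C) = 1.3² + 0.5² + 2·[0.65·0.27] = 1.94 + 0.351 = 2.291.
Because errors are independent across components, Cov(Tᵢ,Tⱼ) = Cov(Xᵢ,Xⱼ); the off-diagonal part of the true-score variance is the same as above.
True-score variance = [1.3²·0.74 + 0.5²·0.60] + 0.351 = 1.4006 + 0.351 = 1.7516.
Reliability = 1.7516 / 2.291 = 0.765.

0.765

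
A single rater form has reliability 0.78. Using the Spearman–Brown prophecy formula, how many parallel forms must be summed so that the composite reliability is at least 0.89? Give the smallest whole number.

k ≥ ρ*(1−ρ₁)/(ρ₁(1−ρ*)) = 0.89·0.22 / (0.78·0.11) = 2.282.
Smallest integer k = 3.

3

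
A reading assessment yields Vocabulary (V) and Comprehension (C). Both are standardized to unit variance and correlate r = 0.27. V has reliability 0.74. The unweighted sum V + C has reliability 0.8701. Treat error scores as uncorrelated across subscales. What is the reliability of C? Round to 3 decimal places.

Var(V+C) = 2 + 2·0.27 = 2.540.
True-score variance = ρ_V + ρ_C + 2·0.27, so 0.8701 = (0.74 + ρ_C + 0.54) / 2.540.
ρ_C = 0.8701·2.540 − 0.74 − 0.54 = 0.930.

0.930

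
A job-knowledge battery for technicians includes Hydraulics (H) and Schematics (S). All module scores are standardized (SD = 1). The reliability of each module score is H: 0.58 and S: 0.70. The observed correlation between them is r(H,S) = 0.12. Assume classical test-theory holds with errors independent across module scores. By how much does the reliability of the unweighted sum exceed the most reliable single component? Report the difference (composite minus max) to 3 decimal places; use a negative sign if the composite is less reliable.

Var(sum) = 2 + 0.24 = 2.24; true-score variance = 1.28 + 0.24 = 1.52; composite reliability = 0.6786.
Max component reliability = 0.7000.
Difference = 0.6786 − 0.7000 = -0.021.

-0.021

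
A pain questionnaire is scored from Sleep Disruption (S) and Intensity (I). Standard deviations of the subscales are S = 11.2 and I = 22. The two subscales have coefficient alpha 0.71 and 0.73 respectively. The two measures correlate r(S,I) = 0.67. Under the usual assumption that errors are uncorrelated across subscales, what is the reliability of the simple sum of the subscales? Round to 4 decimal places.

0.8222

Var(S+I) = 11.2² + 22² + 2·[11.2·22·0.67] = 609.44 + 330.176 = 939.616.
With uncorrelated errors the cross-covariances are all true-score covariance, so they carry over unchanged; only the diagonal terms shrink to ρᵢσᵢ².
True-score variance = [11.2²·0.71 + 22²·0.73] + 330.176 = 442.382 + 330.176 = 772.558.
Reliability = 772.558 / 939.616 = 0.8222.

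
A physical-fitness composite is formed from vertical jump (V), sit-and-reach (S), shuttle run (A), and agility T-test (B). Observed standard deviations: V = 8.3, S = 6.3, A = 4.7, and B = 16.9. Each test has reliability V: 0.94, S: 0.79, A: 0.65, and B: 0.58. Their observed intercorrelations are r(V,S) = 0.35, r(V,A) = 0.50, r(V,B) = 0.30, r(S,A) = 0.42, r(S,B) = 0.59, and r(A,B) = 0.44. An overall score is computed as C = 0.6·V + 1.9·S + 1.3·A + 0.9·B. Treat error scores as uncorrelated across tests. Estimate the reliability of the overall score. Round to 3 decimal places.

Var(C) = 0.6²·8.3² + 1.9²·6.3² + 1.3²·4.7² + 0.9²·16.9² + 2·[1.14·8.3·6.3·0.35 + 0.78·8.3·4.7·0.50 + 0.54·8.3·16.9·0.30 + 2.47·6.3·4.7·0.42 + 1.71·6.3·16.9·0.59 + 1.17·4.7·16.9·0.44] = 436.757 + 475.654 = 912.411.
With uncorrelated errors the cross-covariances are all true-score covariance, so they carry over unchanged; only the diagonal terms shrink to ρᵢσᵢ².
True-score variance = [0.6²·8.3²·0.94 + 1.9²·6.3²·0.79 + 1.3²·4.7²·0.65 + 0.9²·16.9²·0.58] + 475.654 = 294.95 + 475.654 = 770.604.
Reliability = 770.604 / 912.411 = 0.845.

0.845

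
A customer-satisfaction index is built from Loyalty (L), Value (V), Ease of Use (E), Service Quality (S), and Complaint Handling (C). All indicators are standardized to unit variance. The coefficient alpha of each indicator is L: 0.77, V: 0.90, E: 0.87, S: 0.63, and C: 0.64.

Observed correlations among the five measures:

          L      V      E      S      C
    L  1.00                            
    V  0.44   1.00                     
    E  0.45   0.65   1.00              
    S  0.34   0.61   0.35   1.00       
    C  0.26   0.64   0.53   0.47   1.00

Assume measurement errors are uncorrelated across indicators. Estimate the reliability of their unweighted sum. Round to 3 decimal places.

0.918

Var(L+V+E+S+C) = 5 + 2·[0.44 + 0.45 + 0.34 + 0.26 + 0.65 + 0.61 + 0.64 + 0.35 + 0.53 + 0.47] = 5 + 9.48 = 14.48.
Under uncorrelated errors the observed covariances equal the true-score covariances, so only the own-variance terms attenuate.
True-score variance = [0.77 + 0.90 + 0.87 + 0.63 + 0.64] + 9.48 = 3.81 + 9.48 = 13.29.
Reliability = 13.29 / 14.48 = 0.918.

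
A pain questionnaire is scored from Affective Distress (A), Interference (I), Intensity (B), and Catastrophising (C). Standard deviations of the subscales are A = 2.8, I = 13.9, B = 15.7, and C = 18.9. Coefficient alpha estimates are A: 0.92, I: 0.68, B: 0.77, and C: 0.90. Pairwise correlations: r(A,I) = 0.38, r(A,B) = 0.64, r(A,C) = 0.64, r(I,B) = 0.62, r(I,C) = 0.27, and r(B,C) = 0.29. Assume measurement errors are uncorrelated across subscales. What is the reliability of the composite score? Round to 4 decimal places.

0.8996

Var(A+I+B+C) = 2.8² + 13.9² + 15.7² + 18.9² + 2·[2.8·13.9·0.38 + 2.8·15.7·0.64 + 2.8·18.9·0.64 + 13.9·15.7·0.62 + 13.9·18.9·0.27 + 15.7·18.9·0.29] = 804.75 + 738.158 = 1542.91.
Because errors are independent across components, Cov(Tᵢ,Tⱼ) = Cov(Xᵢ,Xⱼ); the off-diagonal part of the true-score variance is the same as above.
True-score variance = [2.8²·0.92 + 13.9²·0.68 + 15.7²·0.77 + 18.9²·0.90] + 738.158 = 649.882 + 738.158 = 1388.04.
Reliability = 1388.04 / 1542.91 = 0.8996.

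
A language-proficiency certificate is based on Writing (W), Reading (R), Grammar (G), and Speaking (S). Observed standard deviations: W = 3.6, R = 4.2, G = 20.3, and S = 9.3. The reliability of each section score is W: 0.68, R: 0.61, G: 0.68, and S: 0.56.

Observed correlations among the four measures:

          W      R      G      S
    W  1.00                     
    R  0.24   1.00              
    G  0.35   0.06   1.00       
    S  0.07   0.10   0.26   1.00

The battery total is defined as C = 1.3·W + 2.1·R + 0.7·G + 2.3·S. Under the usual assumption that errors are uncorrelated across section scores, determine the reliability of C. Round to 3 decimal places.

0.711

Var(C) = 1.3²·3.6² + 2.1²·4.2² + 0.7²·20.3² + 2.3²·9.3² + 2·[2.73·3.6·4.2·0.24 + 0.91·3.6·20.3·0.35 + 2.99·3.6·9.3·0.07 + 1.47·4.2·20.3·0.06 + 4.83·4.2·9.3·0.10 + 1.61·20.3·9.3·0.26] = 759.151 + 291.207 = 1050.36.
Because errors are independent across components, Cov(Tᵢ,Tⱼ) = Cov(Xᵢ,Xⱼ); the off-diagonal part of the true-score variance is the same as above.
True-score variance = [1.3²·3.6²·0.68 + 2.1²·4.2²·0.61 + 0.7²·20.3²·0.68 + 2.3²·9.3²·0.56] + 291.207 = 455.873 + 291.207 = 747.08.
Reliability = 747.08 / 1050.36 = 0.711.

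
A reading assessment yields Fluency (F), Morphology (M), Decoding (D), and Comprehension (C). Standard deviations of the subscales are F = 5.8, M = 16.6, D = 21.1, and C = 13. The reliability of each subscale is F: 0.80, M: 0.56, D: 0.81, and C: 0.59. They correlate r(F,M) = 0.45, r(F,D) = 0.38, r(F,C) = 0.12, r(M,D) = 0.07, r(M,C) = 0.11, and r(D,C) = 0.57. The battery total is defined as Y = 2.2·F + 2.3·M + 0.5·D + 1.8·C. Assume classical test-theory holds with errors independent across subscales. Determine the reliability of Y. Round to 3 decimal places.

Var(Y) = 2.2²·5.8² + 2.3²·16.6² + 0.5²·21.1² + 1.8²·13² + 2·[5.06·5.8·16.6·0.45 + 1.1·5.8·21.1·0.38 + 3.96·5.8·13·0.12 + 1.15·16.6·21.1·0.07 + 4.14·16.6·13·0.11 + 0.9·21.1·13·0.57] = 2279.39 + 1146.8 = 3426.2.
Under uncorrelated errors the observed covariances equal the true-score covariances, so only the own-variance terms attenuate.
True-score variance = [2.2²·5.8²·0.80 + 2.3²·16.6²·0.56 + 0.5²·21.1²·0.81 + 1.8²·13²·0.59] + 1146.8 = 1359.79 + 1146.8 = 2506.59.
Reliability = 2506.59 / 3426.2 = 0.732.

0.732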